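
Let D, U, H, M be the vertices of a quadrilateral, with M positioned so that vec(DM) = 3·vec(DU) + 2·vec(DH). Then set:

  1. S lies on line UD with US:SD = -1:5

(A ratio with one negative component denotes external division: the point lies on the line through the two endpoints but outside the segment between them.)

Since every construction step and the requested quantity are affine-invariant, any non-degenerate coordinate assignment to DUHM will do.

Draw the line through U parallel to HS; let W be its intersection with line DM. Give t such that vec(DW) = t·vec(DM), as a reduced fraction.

t = 2/11

Assign D = (0, 0), U = (1, 0), H = (0, 1), M = (3, 2) — the answer is frame-independent, so this choice is without loss of generality.
1. S lies on line UD with US:SD = -1:5 ⇒ S = (5/4, 0)
through U parallel to HS: direction (5/4, -1); meets DM at W = (6/11, 4/11)
W = D + t·(M−D) with t = 2/11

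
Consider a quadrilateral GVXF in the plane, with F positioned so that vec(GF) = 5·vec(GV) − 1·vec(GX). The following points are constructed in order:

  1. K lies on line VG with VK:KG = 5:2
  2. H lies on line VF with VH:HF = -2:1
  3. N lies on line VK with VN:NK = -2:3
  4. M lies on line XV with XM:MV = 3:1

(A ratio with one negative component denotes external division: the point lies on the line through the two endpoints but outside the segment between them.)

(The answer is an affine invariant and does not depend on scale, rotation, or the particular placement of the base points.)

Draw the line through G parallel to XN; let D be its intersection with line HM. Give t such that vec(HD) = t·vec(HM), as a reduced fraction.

Set G = (0, 0), V = (1, 0), X = (0, 1), F = (5, -1); any affine frame gives the same invariant.
1. K lies on line VG with VK:KG = 5:2 ⇒ K = (2/7, 0)
2. H lies on line VF with VH:HF = -2:1 ⇒ H = (9, -2)
3. N lies on line VK with VN:NK = -2:3 ⇒ N = (17/7, 0)
4. M lies on line XV with XM:MV = 3:1 ⇒ M = (3/4, 1/4)
through G parallel to XN: direction (17/7, -1); meets HM at D = (-85/26, 35/26)
D = H + t·(M−H) with t = 58/39

t = 58/39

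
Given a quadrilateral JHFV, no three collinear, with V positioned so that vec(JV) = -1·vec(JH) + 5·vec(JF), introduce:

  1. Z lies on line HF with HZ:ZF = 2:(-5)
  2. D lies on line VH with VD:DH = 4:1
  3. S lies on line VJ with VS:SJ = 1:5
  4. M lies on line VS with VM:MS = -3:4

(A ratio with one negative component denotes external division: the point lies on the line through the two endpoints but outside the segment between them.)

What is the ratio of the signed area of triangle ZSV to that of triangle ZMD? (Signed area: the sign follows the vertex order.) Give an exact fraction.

[ZSV]:[ZMD] = -115/309

Choose coordinates J = (0, 0), H = (1, 0), F = (0, 1), V = (-1, 5).
1. Z lies on line HF with HZ:ZF = 2:(-5) ⇒ Z = (5/3, -2/3)
2. D lies on line VH with VD:DH = 4:1 ⇒ D = (3/5, 1)
3. S lies on line VJ with VS:SJ = 1:5 ⇒ S = (-5/6, 25/6)
4. M lies on line VS with VM:MS = -3:4 ⇒ M = (-3/2, 15/2)
2·[ZSV] = -23/18, 2·[ZMD] = 103/30
[ZSV]:[ZMD] = -23/18:103/30 = -115/309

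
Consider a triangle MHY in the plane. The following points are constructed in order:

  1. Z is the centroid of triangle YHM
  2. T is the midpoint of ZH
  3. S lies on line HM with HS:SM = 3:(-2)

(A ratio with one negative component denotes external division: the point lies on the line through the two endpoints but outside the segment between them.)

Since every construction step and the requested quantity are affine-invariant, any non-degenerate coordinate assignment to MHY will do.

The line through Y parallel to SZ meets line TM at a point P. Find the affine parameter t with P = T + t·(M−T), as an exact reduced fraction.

Set M = (0, 0), H = (1, 0), Y = (0, 1); any affine frame gives the same invariant.
1. Z is the centroid of triangle YHM ⇒ Z = (1/3, 1/3)
2. T is the midpoint of ZH ⇒ T = (2/3, 1/6)
3. S lies on line HM with HS:SM = 3:(-2) ⇒ S = (-2, 0)
through Y parallel to SZ: direction (7/3, 1/3); meets TM at P = (28/3, 7/3)
P = T + t·(M−T) with t = -13

t = -13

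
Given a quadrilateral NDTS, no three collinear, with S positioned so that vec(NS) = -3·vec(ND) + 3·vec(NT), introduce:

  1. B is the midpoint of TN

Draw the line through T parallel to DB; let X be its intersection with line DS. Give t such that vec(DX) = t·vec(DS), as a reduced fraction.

t = 1/2

Set N = (0, 0), D = (1, 0), T = (0, 1), S = (-3, 3); any affine frame gives the same invariant.
1. B is the midpoint of TN ⇒ B = (0, 1/2)
through T parallel to DB: direction (-1, 1/2); meets DS at X = (-1, 3/2)
X = D + t·(S−D) with t = 1/2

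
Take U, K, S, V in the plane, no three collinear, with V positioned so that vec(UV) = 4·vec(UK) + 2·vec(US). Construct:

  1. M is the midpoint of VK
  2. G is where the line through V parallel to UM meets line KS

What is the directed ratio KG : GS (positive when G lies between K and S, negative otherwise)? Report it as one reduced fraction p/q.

KG:GS = 4/3

Set U = (0, 0), K = (1, 0), S = (0, 1), V = (4, 2); any affine frame gives the same invariant.
1. M is the midpoint of VK ⇒ M = (5/2, 1)
2. G is where the line through V parallel to UM meets line KS ⇒ G = (3/7, 4/7)
G = K + t·(S−K) with t = 4/7, so KG:GS = t:(1−t) = 4/7:3/7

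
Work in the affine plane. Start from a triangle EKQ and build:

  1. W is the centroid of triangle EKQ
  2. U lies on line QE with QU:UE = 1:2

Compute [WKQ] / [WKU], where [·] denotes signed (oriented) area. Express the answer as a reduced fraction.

Set E = (0, 0), K = (1, 0), Q = (0, 1); any affine frame gives the same invariant.
1. W is the centroid of triangle EKQ ⇒ W = (1/3, 1/3)
2. U lies on line QE with QU:UE = 1:2 ⇒ U = (0, 2/3)
2·[WKQ] = 1/3, 2·[WKU] = 1/9
[WKQ]:[WKU] = 1/3:1/9 = 3

[WKQ]:[WKU] = 3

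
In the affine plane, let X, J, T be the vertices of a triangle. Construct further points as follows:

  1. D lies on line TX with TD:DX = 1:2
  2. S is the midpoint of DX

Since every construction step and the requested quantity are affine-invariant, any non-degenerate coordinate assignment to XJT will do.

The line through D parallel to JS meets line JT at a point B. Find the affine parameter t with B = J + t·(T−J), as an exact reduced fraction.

t = 1/2

Choose coordinates X = (0, 0), J = (1, 0), T = (0, 1).
1. D lies on line TX with TD:DX = 1:2 ⇒ D = (0, 2/3)
2. S is the midpoint of DX ⇒ S = (0, 1/3)
through D parallel to JS: direction (-1, 1/3); meets JT at B = (1/2, 1/2)
B = J + t·(T−J) with t = 1/2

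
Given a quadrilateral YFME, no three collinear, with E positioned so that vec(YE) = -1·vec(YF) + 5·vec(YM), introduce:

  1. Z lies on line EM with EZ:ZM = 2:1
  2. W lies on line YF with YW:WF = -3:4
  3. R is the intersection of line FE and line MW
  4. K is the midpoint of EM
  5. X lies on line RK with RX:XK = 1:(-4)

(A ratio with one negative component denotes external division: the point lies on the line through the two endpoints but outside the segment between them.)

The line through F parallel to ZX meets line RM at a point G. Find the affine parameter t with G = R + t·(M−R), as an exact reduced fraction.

t = 20/39

Work in coordinates with Y = (0, 0), F = (1, 0), M = (0, 1), E = (-1, 5).
1. Z lies on line EM with EZ:ZM = 2:1 ⇒ Z = (-1/3, 7/3)
2. W lies on line YF with YW:WF = -3:4 ⇒ W = (-3, 0)
3. R is the intersection of line FE and line MW ⇒ R = (9/17, 20/17)
4. K is the midpoint of EM ⇒ K = (-1/2, 3)
5. X lies on line RK with RX:XK = 1:(-4) ⇒ X = (89/102, 29/51)
through F parallel to ZX: direction (41/34, -30/17); meets RM at G = (57/221, 240/221)
G = R + t·(M−R) with t = 20/39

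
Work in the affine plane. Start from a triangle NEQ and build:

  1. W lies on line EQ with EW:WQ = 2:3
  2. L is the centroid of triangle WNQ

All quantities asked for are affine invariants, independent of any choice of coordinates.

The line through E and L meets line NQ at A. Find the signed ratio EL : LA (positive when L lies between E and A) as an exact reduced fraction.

Choose coordinates N = (0, 0), E = (1, 0), Q = (0, 1).
1. W lies on line EQ with EW:WQ = 2:3 ⇒ W = (3/5, 2/5)
2. L is the centroid of triangle WNQ ⇒ L = (1/5, 7/15)
line EL meets NQ at A = (0, 7/12)
L = E + t·(A−E) with t = 4/5, so EL:LA = 4/5:1/5

EL:LA = 4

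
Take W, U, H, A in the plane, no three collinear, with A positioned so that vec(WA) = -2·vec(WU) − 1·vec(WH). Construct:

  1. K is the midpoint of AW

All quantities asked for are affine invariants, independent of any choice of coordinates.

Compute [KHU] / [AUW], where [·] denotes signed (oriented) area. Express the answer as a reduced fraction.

Assign W = (0, 0), U = (1, 0), H = (0, 1), A = (-2, -1) — the answer is frame-independent, so this choice is without loss of generality.
1. K is the midpoint of AW ⇒ K = (-1, -1/2)
2·[KHU] = -5/2, 2·[AUW] = 1
[KHU]:[AUW] = -5/2:1 = -5/2

[KHU]:[AUW] = -5/2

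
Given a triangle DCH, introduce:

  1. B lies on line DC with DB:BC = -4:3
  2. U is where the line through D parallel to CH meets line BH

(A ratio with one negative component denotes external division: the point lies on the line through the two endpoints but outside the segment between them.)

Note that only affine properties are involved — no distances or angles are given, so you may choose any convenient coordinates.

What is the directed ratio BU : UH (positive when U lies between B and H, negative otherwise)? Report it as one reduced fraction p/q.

Set D = (0, 0), C = (1, 0), H = (0, 1); any affine frame gives the same invariant.
1. B lies on line DC with DB:BC = -4:3 ⇒ B = (4, 0)
2. U is where the line through D parallel to CH meets line BH ⇒ U = (-4/3, 4/3)
U = B + t·(H−B) with t = 4/3, so BU:UH = t:(1−t) = 4/3:-1/3

BU:UH = -4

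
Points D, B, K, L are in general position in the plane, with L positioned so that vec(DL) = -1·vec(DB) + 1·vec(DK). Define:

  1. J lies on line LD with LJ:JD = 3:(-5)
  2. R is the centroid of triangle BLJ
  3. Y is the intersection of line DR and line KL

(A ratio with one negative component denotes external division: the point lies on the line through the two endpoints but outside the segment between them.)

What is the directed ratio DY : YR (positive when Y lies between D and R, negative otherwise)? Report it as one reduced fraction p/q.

DY:YR = 6

Assign D = (0, 0), B = (1, 0), K = (0, 1), L = (-1, 1) — the answer is frame-independent, so this choice is without loss of generality.
1. J lies on line LD with LJ:JD = 3:(-5) ⇒ J = (-5/2, 5/2)
2. R is the centroid of triangle BLJ ⇒ R = (-5/6, 7/6)
3. Y is the intersection of line DR and line KL ⇒ Y = (-5/7, 1)
Y = D + t·(R−D) with t = 6/7, so DY:YR = t:(1−t) = 6/7:1/7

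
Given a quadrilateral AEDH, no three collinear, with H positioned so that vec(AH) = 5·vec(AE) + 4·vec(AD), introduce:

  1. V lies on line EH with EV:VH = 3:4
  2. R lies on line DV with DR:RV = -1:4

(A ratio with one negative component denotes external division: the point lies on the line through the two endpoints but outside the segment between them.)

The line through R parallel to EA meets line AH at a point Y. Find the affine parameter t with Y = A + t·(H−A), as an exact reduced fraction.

Assign A = (0, 0), E = (1, 0), D = (0, 1), H = (5, 4) — the answer is frame-independent, so this choice is without loss of generality.
1. V lies on line EH with EV:VH = 3:4 ⇒ V = (19/7, 12/7)
2. R lies on line DV with DR:RV = -1:4 ⇒ R = (-19/21, 16/21)
through R parallel to EA: direction (-1, 0); meets AH at Y = (20/21, 16/21)
Y = A + t·(H−A) with t = 4/21

t = 4/21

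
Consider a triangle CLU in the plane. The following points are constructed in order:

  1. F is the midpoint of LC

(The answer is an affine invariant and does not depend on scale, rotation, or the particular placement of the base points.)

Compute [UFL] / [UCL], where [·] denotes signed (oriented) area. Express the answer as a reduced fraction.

Work in coordinates with C = (0, 0), L = (1, 0), U = (0, 1).
1. F is the midpoint of LC ⇒ F = (1/2, 0)
2·[UFL] = 1/2, 2·[UCL] = 1
[UFL]:[UCL] = 1/2:1 = 1/2

[UFL]:[UCL] = 1/2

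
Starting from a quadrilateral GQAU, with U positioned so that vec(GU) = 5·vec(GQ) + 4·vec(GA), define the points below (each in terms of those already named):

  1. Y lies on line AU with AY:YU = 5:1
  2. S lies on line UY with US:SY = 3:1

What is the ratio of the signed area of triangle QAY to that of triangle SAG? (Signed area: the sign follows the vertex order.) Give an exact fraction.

[QAY]:[SAG] = -32/21

Choose coordinates G = (0, 0), Q = (1, 0), A = (0, 1), U = (5, 4).
1. Y lies on line AU with AY:YU = 5:1 ⇒ Y = (25/6, 7/2)
2. S lies on line UY with US:SY = 3:1 ⇒ S = (35/8, 29/8)
2·[QAY] = -20/3, 2·[SAG] = 35/8
[QAY]:[SAG] = -20/3:35/8 = -32/21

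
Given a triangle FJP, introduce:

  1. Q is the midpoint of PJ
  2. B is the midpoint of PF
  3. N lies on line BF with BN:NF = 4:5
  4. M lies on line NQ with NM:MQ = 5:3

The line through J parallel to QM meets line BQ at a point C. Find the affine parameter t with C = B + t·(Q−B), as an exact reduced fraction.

t = 17/4

Set F = (0, 0), J = (1, 0), P = (0, 1); any affine frame gives the same invariant.
1. Q is the midpoint of PJ ⇒ Q = (1/2, 1/2)
2. B is the midpoint of PF ⇒ B = (0, 1/2)
3. N lies on line BF with BN:NF = 4:5 ⇒ N = (0, 5/18)
4. M lies on line NQ with NM:MQ = 5:3 ⇒ M = (5/16, 5/12)
through J parallel to QM: direction (-3/16, -1/12); meets BQ at C = (17/8, 1/2)
C = B + t·(Q−B) with t = 17/4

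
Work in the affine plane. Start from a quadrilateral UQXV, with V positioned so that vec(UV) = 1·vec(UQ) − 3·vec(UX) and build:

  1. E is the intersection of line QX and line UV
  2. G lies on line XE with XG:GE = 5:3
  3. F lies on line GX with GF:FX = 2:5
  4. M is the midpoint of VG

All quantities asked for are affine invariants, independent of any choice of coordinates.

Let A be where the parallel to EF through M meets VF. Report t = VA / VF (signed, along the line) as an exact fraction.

Assign U = (0, 0), Q = (1, 0), X = (0, 1), V = (1, -3) — the answer is frame-independent, so this choice is without loss of generality.
1. E is the intersection of line QX and line UV ⇒ E = (-1/2, 3/2)
2. G lies on line XE with XG:GE = 5:3 ⇒ G = (-5/16, 21/16)
3. F lies on line GX with GF:FX = 2:5 ⇒ F = (-25/112, 137/112)
4. M is the midpoint of VG ⇒ M = (11/32, -27/32)
through M parallel to EF: direction (31/112, -31/112); meets VF at A = (87/224, -199/224)
A = V + t·(F−V) with t = 1/2

t = 1/2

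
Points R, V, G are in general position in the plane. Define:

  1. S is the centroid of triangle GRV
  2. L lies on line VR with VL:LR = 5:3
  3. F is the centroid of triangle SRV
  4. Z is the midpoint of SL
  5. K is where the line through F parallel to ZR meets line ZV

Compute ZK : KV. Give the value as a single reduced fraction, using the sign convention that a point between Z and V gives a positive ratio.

ZK:KV = 5/19

Assign R = (0, 0), V = (1, 0), G = (0, 1) — the answer is frame-independent, so this choice is without loss of generality.
1. S is the centroid of triangle GRV ⇒ S = (1/3, 1/3)
2. L lies on line VR with VL:LR = 5:3 ⇒ L = (3/8, 0)
3. F is the centroid of triangle SRV ⇒ F = (4/9, 1/9)
4. Z is the midpoint of SL ⇒ Z = (17/48, 1/6)
5. K is where the line through F parallel to ZR meets line ZV ⇒ K = (563/1152, 19/144)
K = Z + t·(V−Z) with t = 5/24, so ZK:KV = t:(1−t) = 5/24:19/24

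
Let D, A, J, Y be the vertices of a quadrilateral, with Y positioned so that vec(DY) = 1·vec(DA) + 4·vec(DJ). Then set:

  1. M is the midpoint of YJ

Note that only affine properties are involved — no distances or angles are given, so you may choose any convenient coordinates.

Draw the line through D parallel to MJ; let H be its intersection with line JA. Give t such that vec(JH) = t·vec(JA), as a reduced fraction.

Assign D = (0, 0), A = (1, 0), J = (0, 1), Y = (1, 4) — the answer is frame-independent, so this choice is without loss of generality.
1. M is the midpoint of YJ ⇒ M = (1/2, 5/2)
through D parallel to MJ: direction (-1/2, -3/2); meets JA at H = (1/4, 3/4)
H = J + t·(A−J) with t = 1/4

t = 1/4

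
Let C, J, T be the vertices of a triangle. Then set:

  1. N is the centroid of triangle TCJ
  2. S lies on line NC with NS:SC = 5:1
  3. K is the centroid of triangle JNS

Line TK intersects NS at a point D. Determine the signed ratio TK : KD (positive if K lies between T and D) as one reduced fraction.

TK:KD = -4

Set C = (0, 0), J = (1, 0), T = (0, 1); any affine frame gives the same invariant.
1. N is the centroid of triangle TCJ ⇒ N = (1/3, 1/3)
2. S lies on line NC with NS:SC = 5:1 ⇒ S = (1/18, 1/18)
3. K is the centroid of triangle JNS ⇒ K = (25/54, 7/54)
line TK meets NS at D = (25/72, 25/72)
K = T + t·(D−T) with t = 4/3, so TK:KD = 4/3:-1/3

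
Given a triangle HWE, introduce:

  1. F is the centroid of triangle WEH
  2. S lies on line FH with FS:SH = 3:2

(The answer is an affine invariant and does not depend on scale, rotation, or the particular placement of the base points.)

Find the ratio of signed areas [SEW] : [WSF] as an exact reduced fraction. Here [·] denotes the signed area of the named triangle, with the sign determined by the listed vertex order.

[SEW]:[WSF] = 11/3

Set H = (0, 0), W = (1, 0), E = (0, 1); any affine frame gives the same invariant.
1. F is the centroid of triangle WEH ⇒ F = (1/3, 1/3)
2. S lies on line FH with FS:SH = 3:2 ⇒ S = (2/15, 2/15)
2·[SEW] = -11/15, 2·[WSF] = -1/5
[SEW]:[WSF] = -11/15:-1/5 = 11/3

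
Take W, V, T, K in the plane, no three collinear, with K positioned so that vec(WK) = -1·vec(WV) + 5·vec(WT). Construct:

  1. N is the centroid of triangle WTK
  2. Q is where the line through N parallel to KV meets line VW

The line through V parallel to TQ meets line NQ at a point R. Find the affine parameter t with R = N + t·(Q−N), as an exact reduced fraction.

t = -3

Set W = (0, 0), V = (1, 0), T = (0, 1), K = (-1, 5); any affine frame gives the same invariant.
1. N is the centroid of triangle WTK ⇒ N = (-1/3, 2)
2. Q is where the line through N parallel to KV meets line VW ⇒ Q = (7/15, 0)
through V parallel to TQ: direction (7/15, -1); meets NQ at R = (-41/15, 8)
R = N + t·(Q−N) with t = -3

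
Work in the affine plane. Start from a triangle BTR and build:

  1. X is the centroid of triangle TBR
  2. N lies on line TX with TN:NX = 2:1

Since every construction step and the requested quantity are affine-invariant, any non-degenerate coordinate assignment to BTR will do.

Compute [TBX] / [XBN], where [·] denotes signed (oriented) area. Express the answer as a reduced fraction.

Choose coordinates B = (0, 0), T = (1, 0), R = (0, 1).
1. X is the centroid of triangle TBR ⇒ X = (1/3, 1/3)
2. N lies on line TX with TN:NX = 2:1 ⇒ N = (5/9, 2/9)
2·[TBX] = -1/3, 2·[XBN] = 1/9
[TBX]:[XBN] = -1/3:1/9 = -3

[TBX]:[XBN] = -3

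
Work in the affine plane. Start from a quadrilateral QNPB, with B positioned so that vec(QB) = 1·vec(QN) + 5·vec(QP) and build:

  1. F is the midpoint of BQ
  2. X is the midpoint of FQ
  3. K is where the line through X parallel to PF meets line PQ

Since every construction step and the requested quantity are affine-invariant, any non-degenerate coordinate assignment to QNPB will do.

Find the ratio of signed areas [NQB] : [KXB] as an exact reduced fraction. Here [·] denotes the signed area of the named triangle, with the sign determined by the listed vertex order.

Set Q = (0, 0), N = (1, 0), P = (0, 1), B = (1, 5); any affine frame gives the same invariant.
1. F is the midpoint of BQ ⇒ F = (1/2, 5/2)
2. X is the midpoint of FQ ⇒ X = (1/4, 5/4)
3. K is where the line through X parallel to PF meets line PQ ⇒ K = (0, 1/2)
2·[NQB] = -5, 2·[KXB] = 3/8
[NQB]:[KXB] = -5:3/8 = -40/3

[NQB]:[KXB] = -40/3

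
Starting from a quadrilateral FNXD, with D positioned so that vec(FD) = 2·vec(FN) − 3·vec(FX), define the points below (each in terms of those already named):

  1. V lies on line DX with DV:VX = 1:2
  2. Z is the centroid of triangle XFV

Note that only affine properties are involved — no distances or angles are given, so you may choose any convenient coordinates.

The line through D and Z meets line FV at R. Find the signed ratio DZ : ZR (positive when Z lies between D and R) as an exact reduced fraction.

Choose coordinates F = (0, 0), N = (1, 0), X = (0, 1), D = (2, -3).
1. V lies on line DX with DV:VX = 1:2 ⇒ V = (4/3, -5/3)
2. Z is the centroid of triangle XFV ⇒ Z = (4/9, -2/9)
line DZ meets FV at R = (16/15, -4/3)
Z = D + t·(R−D) with t = 5/3, so DZ:ZR = 5/3:-2/3

DZ:ZR = -5/2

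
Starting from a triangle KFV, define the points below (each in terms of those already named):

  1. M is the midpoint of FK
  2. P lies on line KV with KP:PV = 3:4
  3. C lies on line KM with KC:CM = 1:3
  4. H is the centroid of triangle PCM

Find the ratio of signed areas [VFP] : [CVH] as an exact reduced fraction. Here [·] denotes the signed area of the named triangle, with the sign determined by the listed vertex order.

Work in coordinates with K = (0, 0), F = (1, 0), V = (0, 1).
1. M is the midpoint of FK ⇒ M = (1/2, 0)
2. P lies on line KV with KP:PV = 3:4 ⇒ P = (0, 3/7)
3. C lies on line KM with KC:CM = 1:3 ⇒ C = (1/8, 0)
4. H is the centroid of triangle PCM ⇒ H = (5/24, 1/7)
2·[VFP] = -4/7, 2·[CVH] = -17/168
[VFP]:[CVH] = -4/7:-17/168 = 96/17

[VFP]:[CVH] = 96/17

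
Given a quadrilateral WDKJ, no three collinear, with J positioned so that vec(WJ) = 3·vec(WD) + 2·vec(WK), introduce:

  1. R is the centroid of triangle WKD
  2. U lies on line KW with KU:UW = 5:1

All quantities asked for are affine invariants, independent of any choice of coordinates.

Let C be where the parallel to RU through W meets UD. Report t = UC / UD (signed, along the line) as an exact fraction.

Set W = (0, 0), D = (1, 0), K = (0, 1), J = (3, 2); any affine frame gives the same invariant.
1. R is the centroid of triangle WKD ⇒ R = (1/3, 1/3)
2. U lies on line KW with KU:UW = 5:1 ⇒ U = (0, 1/6)
through W parallel to RU: direction (-1/3, -1/6); meets UD at C = (1/4, 1/8)
C = U + t·(D−U) with t = 1/4

t = 1/4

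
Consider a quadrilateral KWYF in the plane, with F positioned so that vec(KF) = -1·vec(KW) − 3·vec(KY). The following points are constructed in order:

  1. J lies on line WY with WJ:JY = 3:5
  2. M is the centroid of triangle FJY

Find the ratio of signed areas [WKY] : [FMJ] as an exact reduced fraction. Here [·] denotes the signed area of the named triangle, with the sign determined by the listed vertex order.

Work in coordinates with K = (0, 0), W = (1, 0), Y = (0, 1), F = (-1, -3).
1. J lies on line WY with WJ:JY = 3:5 ⇒ J = (5/8, 3/8)
2. M is the centroid of triangle FJY ⇒ M = (-1/8, -13/24)
2·[WKY] = -1, 2·[FMJ] = -25/24
[WKY]:[FMJ] = -1:-25/24 = 24/25

[WKY]:[FMJ] = 24/25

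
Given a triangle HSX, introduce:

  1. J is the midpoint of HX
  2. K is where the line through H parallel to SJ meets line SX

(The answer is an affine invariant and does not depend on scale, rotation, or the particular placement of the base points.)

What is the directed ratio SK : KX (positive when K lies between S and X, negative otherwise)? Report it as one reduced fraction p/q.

SK:KX = -1/2

Choose coordinates H = (0, 0), S = (1, 0), X = (0, 1).
1. J is the midpoint of HX ⇒ J = (0, 1/2)
2. K is where the line through H parallel to SJ meets line SX ⇒ K = (2, -1)
K = S + t·(X−S) with t = -1, so SK:KX = t:(1−t) = -1:2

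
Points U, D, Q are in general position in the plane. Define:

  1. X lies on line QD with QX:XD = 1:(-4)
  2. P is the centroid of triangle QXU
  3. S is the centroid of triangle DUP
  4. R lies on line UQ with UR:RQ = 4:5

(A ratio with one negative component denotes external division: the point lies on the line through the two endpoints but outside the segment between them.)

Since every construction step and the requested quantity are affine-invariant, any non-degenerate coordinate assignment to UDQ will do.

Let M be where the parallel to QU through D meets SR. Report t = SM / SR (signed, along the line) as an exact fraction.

t = -19/8

Choose coordinates U = (0, 0), D = (1, 0), Q = (0, 1).
1. X lies on line QD with QX:XD = 1:(-4) ⇒ X = (-1/3, 4/3)
2. P is the centroid of triangle QXU ⇒ P = (-1/9, 7/9)
3. S is the centroid of triangle DUP ⇒ S = (8/27, 7/27)
4. R lies on line UQ with UR:RQ = 4:5 ⇒ R = (0, 4/9)
through D parallel to QU: direction (0, -1); meets SR at M = (1, -13/72)
M = S + t·(R−S) with t = -19/8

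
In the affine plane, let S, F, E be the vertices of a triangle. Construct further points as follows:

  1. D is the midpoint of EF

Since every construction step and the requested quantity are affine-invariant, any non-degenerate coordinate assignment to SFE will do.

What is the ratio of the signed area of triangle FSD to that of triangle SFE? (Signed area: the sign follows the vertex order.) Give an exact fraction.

[FSD]:[SFE] = -1/2

Work in coordinates with S = (0, 0), F = (1, 0), E = (0, 1).
1. D is the midpoint of EF ⇒ D = (1/2, 1/2)
2·[FSD] = -1/2, 2·[SFE] = 1
[FSD]:[SFE] = -1/2:1 = -1/2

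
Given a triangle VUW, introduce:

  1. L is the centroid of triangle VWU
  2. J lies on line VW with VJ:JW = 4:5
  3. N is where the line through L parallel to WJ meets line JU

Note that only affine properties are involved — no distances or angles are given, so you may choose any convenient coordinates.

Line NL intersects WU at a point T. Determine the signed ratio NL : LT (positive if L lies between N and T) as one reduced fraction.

NL:LT = 1/9

Set V = (0, 0), U = (1, 0), W = (0, 1); any affine frame gives the same invariant.
1. L is the centroid of triangle VWU ⇒ L = (1/3, 1/3)
2. J lies on line VW with VJ:JW = 4:5 ⇒ J = (0, 4/9)
3. N is where the line through L parallel to WJ meets line JU ⇒ N = (1/3, 8/27)
line NL meets WU at T = (1/3, 2/3)
L = N + t·(T−N) with t = 1/10, so NL:LT = 1/10:9/10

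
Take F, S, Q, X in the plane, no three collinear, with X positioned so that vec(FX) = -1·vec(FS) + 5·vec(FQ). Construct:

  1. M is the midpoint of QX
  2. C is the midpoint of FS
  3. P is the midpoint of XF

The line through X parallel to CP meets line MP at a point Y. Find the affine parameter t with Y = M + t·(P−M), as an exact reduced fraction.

t = -3/2

Work in coordinates with F = (0, 0), S = (1, 0), Q = (0, 1), X = (-1, 5).
1. M is the midpoint of QX ⇒ M = (-1/2, 3)
2. C is the midpoint of FS ⇒ C = (1/2, 0)
3. P is the midpoint of XF ⇒ P = (-1/2, 5/2)
through X parallel to CP: direction (-1, 5/2); meets MP at Y = (-1/2, 15/4)
Y = M + t·(P−M) with t = -3/2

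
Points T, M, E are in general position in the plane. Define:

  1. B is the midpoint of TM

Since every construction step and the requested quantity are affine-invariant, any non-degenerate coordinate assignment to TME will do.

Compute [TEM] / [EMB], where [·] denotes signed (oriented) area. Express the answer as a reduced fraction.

Choose coordinates T = (0, 0), M = (1, 0), E = (0, 1).
1. B is the midpoint of TM ⇒ B = (1/2, 0)
2·[TEM] = -1, 2·[EMB] = -1/2
[TEM]:[EMB] = -1:-1/2 = 2

[TEM]:[EMB] = 2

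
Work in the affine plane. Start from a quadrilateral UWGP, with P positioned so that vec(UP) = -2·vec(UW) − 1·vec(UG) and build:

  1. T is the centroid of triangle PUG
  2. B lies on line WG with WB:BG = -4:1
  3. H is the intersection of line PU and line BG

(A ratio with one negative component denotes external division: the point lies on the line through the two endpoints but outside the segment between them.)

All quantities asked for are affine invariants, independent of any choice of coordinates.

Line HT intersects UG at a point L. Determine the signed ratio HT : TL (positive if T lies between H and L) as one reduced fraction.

Set U = (0, 0), W = (1, 0), G = (0, 1), P = (-2, -1); any affine frame gives the same invariant.
1. T is the centroid of triangle PUG ⇒ T = (-2/3, 0)
2. B lies on line WG with WB:BG = -4:1 ⇒ B = (-1/3, 4/3)
3. H is the intersection of line PU and line BG ⇒ H = (2/3, 1/3)
line HT meets UG at L = (0, 1/6)
T = H + t·(L−H) with t = 2, so HT:TL = 2:-1

HT:TL = -2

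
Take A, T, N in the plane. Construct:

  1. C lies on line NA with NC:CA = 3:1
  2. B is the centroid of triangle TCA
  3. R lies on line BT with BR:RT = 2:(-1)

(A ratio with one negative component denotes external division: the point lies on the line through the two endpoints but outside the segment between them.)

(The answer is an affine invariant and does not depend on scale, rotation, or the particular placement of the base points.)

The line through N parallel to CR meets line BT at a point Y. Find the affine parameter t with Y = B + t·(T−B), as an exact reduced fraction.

Work in coordinates with A = (0, 0), T = (1, 0), N = (0, 1).
1. C lies on line NA with NC:CA = 3:1 ⇒ C = (0, 1/4)
2. B is the centroid of triangle TCA ⇒ B = (1/3, 1/12)
3. R lies on line BT with BR:RT = 2:(-1) ⇒ R = (5/3, -1/12)
through N parallel to CR: direction (5/3, -1/3); meets BT at Y = (35/3, -4/3)
Y = B + t·(T−B) with t = 17

t = 17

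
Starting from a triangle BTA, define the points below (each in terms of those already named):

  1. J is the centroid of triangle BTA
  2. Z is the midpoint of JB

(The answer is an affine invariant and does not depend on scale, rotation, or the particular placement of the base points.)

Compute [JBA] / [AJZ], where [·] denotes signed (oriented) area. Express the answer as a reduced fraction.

[JBA]:[AJZ] = 2

Set B = (0, 0), T = (1, 0), A = (0, 1); any affine frame gives the same invariant.
1. J is the centroid of triangle BTA ⇒ J = (1/3, 1/3)
2. Z is the midpoint of JB ⇒ Z = (1/6, 1/6)
2·[JBA] = -1/3, 2·[AJZ] = -1/6
[JBA]:[AJZ] = -1/3:-1/6 = 2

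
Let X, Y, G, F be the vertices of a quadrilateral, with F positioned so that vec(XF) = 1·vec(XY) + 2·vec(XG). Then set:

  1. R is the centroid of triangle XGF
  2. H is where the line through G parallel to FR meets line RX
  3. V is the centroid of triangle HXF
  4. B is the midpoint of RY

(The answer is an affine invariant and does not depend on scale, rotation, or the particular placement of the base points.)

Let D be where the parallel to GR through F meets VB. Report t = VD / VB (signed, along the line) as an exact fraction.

Assign X = (0, 0), Y = (1, 0), G = (0, 1), F = (1, 2) — the answer is frame-independent, so this choice is without loss of generality.
1. R is the centroid of triangle XGF ⇒ R = (1/3, 1)
2. H is where the line through G parallel to FR meets line RX ⇒ H = (2/3, 2)
3. V is the centroid of triangle HXF ⇒ V = (5/9, 4/3)
4. B is the midpoint of RY ⇒ B = (2/3, 1/2)
through F parallel to GR: direction (1/3, 0); meets VB at D = (7/15, 2)
D = V + t·(B−V) with t = -4/5

t = -4/5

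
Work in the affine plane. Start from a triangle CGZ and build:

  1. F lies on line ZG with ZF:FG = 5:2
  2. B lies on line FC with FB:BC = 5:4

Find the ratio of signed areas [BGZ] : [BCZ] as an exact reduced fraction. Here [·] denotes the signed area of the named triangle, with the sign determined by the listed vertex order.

[BGZ]:[BCZ] = -7/4

Choose coordinates C = (0, 0), G = (1, 0), Z = (0, 1).
1. F lies on line ZG with ZF:FG = 5:2 ⇒ F = (5/7, 2/7)
2. B lies on line FC with FB:BC = 5:4 ⇒ B = (20/63, 8/63)
2·[BGZ] = 5/9, 2·[BCZ] = -20/63
[BGZ]:[BCZ] = 5/9:-20/63 = -7/4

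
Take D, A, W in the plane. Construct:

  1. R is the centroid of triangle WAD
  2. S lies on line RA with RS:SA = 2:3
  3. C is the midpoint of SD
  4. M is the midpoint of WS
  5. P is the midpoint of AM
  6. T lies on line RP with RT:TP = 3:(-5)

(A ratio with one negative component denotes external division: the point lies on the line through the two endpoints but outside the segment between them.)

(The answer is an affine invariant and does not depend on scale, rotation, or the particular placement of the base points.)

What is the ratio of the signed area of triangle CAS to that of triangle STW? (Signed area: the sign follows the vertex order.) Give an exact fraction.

Work in coordinates with D = (0, 0), A = (1, 0), W = (0, 1).
1. R is the centroid of triangle WAD ⇒ R = (1/3, 1/3)
2. S lies on line RA with RS:SA = 2:3 ⇒ S = (3/5, 1/5)
3. C is the midpoint of SD ⇒ C = (3/10, 1/10)
4. M is the midpoint of WS ⇒ M = (3/10, 3/5)
5. P is the midpoint of AM ⇒ P = (13/20, 3/10)
6. T lies on line RP with RT:TP = 3:(-5) ⇒ T = (-17/120, 23/60)
2·[CAS] = 1/10, 2·[STW] = -29/60
[CAS]:[STW] = 1/10:-29/60 = -6/29

[CAS]:[STW] = -6/29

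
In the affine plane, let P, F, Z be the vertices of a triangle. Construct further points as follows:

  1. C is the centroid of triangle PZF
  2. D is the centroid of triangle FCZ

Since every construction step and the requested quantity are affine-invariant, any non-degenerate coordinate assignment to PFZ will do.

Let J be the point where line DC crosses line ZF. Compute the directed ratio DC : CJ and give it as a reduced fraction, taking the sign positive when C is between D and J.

DC:CJ = -2/3

Choose coordinates P = (0, 0), F = (1, 0), Z = (0, 1).
1. C is the centroid of triangle PZF ⇒ C = (1/3, 1/3)
2. D is the centroid of triangle FCZ ⇒ D = (4/9, 4/9)
line DC meets ZF at J = (1/2, 1/2)
C = D + t·(J−D) with t = -2, so DC:CJ = -2:3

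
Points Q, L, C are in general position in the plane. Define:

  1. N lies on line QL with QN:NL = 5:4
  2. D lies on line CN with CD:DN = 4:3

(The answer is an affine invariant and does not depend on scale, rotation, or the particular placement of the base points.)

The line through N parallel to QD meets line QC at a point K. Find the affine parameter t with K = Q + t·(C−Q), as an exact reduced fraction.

Work in coordinates with Q = (0, 0), L = (1, 0), C = (0, 1).
1. N lies on line QL with QN:NL = 5:4 ⇒ N = (5/9, 0)
2. D lies on line CN with CD:DN = 4:3 ⇒ D = (20/63, 3/7)
through N parallel to QD: direction (20/63, 3/7); meets QC at K = (0, -3/4)
K = Q + t·(C−Q) with t = -3/4

t = -3/4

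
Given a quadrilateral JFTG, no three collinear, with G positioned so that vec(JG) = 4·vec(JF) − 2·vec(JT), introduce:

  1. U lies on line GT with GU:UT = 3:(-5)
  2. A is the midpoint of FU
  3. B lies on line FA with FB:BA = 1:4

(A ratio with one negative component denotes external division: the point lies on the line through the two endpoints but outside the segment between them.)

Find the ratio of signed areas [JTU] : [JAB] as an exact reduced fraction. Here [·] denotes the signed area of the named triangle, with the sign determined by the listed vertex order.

[JTU]:[JAB] = -50/13

Work in coordinates with J = (0, 0), F = (1, 0), T = (0, 1), G = (4, -2).
1. U lies on line GT with GU:UT = 3:(-5) ⇒ U = (10, -13/2)
2. A is the midpoint of FU ⇒ A = (11/2, -13/4)
3. B lies on line FA with FB:BA = 1:4 ⇒ B = (19/10, -13/20)
2·[JTU] = -10, 2·[JAB] = 13/5
[JTU]:[JAB] = -10:13/5 = -50/13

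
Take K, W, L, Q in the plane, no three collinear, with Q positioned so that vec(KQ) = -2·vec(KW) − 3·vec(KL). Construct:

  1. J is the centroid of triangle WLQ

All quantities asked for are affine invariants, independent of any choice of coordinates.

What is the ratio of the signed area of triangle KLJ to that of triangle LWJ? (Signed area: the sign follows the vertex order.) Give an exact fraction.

[KLJ]:[LWJ] = -1/6

Set K = (0, 0), W = (1, 0), L = (0, 1), Q = (-2, -3); any affine frame gives the same invariant.
1. J is the centroid of triangle WLQ ⇒ J = (-1/3, -2/3)
2·[KLJ] = 1/3, 2·[LWJ] = -2
[KLJ]:[LWJ] = 1/3:-2 = -1/6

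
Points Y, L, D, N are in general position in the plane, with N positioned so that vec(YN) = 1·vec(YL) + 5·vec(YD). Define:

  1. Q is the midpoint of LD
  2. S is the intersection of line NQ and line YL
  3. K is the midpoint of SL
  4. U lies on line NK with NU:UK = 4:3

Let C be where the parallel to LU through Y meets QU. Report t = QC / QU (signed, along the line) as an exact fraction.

Assign Y = (0, 0), L = (1, 0), D = (0, 1), N = (1, 5) — the answer is frame-independent, so this choice is without loss of generality.
1. Q is the midpoint of LD ⇒ Q = (1/2, 1/2)
2. S is the intersection of line NQ and line YL ⇒ S = (4/9, 0)
3. K is the midpoint of SL ⇒ K = (13/18, 0)
4. U lies on line NK with NU:UK = 4:3 ⇒ U = (53/63, 15/7)
through Y parallel to LU: direction (-10/63, 15/7); meets QU at C = (164/1575, -246/175)
C = Q + t·(U−Q) with t = -29/25

t = -29/25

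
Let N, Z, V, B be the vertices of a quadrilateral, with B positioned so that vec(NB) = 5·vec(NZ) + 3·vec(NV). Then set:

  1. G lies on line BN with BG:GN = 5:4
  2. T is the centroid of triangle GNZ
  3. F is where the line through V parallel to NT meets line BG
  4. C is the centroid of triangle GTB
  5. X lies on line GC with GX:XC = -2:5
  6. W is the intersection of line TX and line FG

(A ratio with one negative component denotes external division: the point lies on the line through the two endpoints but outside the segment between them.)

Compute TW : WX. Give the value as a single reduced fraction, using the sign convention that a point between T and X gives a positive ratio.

TW:WX = 9/2

Choose coordinates N = (0, 0), Z = (1, 0), V = (0, 1), B = (5, 3).
1. G lies on line BN with BG:GN = 5:4 ⇒ G = (20/9, 4/3)
2. T is the centroid of triangle GNZ ⇒ T = (29/27, 4/9)
3. F is where the line through V parallel to NT meets line BG ⇒ F = (145/27, 29/9)
4. C is the centroid of triangle GTB ⇒ C = (224/81, 43/27)
5. X lies on line GC with GX:XC = -2:5 ⇒ X = (452/243, 94/81)
6. W is the intersection of line TX and line FG ⇒ W = (170/99, 34/33)
W = T + t·(X−T) with t = 9/11, so TW:WX = t:(1−t) = 9/11:2/11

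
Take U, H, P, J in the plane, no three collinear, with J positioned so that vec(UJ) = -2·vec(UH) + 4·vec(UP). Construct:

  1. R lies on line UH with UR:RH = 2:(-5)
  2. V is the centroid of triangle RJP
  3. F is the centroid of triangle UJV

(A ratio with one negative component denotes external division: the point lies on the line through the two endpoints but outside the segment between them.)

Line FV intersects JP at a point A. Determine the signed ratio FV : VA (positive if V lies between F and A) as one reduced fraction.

Set U = (0, 0), H = (1, 0), P = (0, 1), J = (-2, 4); any affine frame gives the same invariant.
1. R lies on line UH with UR:RH = 2:(-5) ⇒ R = (-2/3, 0)
2. V is the centroid of triangle RJP ⇒ V = (-8/9, 5/3)
3. F is the centroid of triangle UJV ⇒ F = (-26/27, 17/9)
line FV meets JP at A = (-4/3, 3)
V = F + t·(A−F) with t = -1/5, so FV:VA = -1/5:6/5

FV:VA = -1/6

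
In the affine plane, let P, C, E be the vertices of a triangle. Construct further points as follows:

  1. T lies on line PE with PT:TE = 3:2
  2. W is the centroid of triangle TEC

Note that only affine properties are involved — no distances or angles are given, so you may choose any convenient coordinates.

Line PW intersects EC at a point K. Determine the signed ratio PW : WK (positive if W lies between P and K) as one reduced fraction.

Assign P = (0, 0), C = (1, 0), E = (0, 1) — the answer is frame-independent, so this choice is without loss of generality.
1. T lies on line PE with PT:TE = 3:2 ⇒ T = (0, 3/5)
2. W is the centroid of triangle TEC ⇒ W = (1/3, 8/15)
line PW meets EC at K = (5/13, 8/13)
W = P + t·(K−P) with t = 13/15, so PW:WK = 13/15:2/15

PW:WK = 13/2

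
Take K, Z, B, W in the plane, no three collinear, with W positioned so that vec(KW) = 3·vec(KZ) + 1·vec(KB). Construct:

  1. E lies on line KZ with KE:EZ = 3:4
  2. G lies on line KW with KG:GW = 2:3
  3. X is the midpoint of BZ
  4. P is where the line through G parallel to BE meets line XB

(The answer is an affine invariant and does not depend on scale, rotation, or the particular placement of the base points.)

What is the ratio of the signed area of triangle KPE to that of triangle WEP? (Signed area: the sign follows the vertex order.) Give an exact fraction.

[KPE]:[WEP] = 13/135

Assign K = (0, 0), Z = (1, 0), B = (0, 1), W = (3, 1) — the answer is frame-independent, so this choice is without loss of generality.
1. E lies on line KZ with KE:EZ = 3:4 ⇒ E = (3/7, 0)
2. G lies on line KW with KG:GW = 2:3 ⇒ G = (6/5, 2/5)
3. X is the midpoint of BZ ⇒ X = (1/2, 1/2)
4. P is where the line through G parallel to BE meets line XB ⇒ P = (33/20, -13/20)
2·[KPE] = 39/140, 2·[WEP] = 81/28
[KPE]:[WEP] = 39/140:81/28 = 13/135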